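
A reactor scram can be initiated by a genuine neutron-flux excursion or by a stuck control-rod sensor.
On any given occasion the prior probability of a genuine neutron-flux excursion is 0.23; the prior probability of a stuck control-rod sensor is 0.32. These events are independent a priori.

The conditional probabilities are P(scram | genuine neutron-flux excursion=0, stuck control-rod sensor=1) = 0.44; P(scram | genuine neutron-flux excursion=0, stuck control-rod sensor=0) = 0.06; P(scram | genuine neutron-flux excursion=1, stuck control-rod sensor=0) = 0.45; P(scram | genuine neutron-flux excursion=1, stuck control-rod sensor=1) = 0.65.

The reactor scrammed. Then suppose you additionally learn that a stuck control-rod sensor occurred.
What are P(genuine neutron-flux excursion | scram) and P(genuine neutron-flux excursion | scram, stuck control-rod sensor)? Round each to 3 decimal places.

P(genuine neutron-flux excursion | scram) ≈ 0.458; P(genuine neutron-flux excursion | scram, stuck control-rod sensor) ≈ 0.306

By total probability over the 4 (genuine neutron-flux excursion, stuck control-rod sensor) configurations:
  P(scram) = 0.06·0.77·0.68 + 0.44·0.77·0.32 + 0.45·0.23·0.68 + 0.65·0.23·0.32
        = 0.031416 + 0.108416 + 0.070380 + 0.047840 = 0.258052
Keeping only the genuine neutron-flux excursion-present terms gives 0.118220, so
  P(genuine neutron-flux excursion | scram) = 0.118220 / 0.258052 ≈ 0.458

With the extra evidence:
Weight on genuine neutron-flux excursion=true, given the evidence: 0.65×0.23 = 0.149500
Denominator P(scram | stuck control-rod sensor): 0.44×0.77 + 0.65×0.23 = 0.488300
P(genuine neutron-flux excursion | scram, stuck control-rod sensor) = 0.149500/0.488300 ≈ 0.306
The drop from 0.458 to 0.306 is the explaining-away (discounting) effect.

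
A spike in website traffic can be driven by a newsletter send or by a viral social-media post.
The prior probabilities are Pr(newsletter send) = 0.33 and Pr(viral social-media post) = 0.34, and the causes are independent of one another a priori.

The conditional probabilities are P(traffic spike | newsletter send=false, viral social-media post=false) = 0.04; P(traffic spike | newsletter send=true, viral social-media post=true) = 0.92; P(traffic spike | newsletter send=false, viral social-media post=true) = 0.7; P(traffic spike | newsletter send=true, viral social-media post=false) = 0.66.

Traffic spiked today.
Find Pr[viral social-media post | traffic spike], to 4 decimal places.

Pr[viral social-media post | traffic spike] ≈ 0.6194

Sum P(traffic spike|·) weighted by the priors over the 4 (newsletter send, viral social-media post) configurations:
  P(traffic spike) = 0.04*0.67*0.66 + 0.7*0.67*0.34 + 0.66*0.33*0.66 + 0.92*0.33*0.34
        = 0.017688 + 0.159460 + 0.143748 + 0.103224 = 0.424120
Keeping only the viral social-media post-present terms gives 0.262684, so
  P(viral social-media post | traffic spike) = 0.262684 / 0.424120 ≈ 0.6194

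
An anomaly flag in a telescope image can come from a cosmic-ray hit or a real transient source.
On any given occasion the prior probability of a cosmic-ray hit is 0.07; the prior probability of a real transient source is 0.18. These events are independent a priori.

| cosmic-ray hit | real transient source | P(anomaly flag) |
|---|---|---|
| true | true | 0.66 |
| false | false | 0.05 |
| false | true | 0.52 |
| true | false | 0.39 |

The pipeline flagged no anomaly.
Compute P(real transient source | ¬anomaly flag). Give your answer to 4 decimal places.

Enumerate the 4 (cosmic-ray hit, real transient source) configurations and weight by the priors:
  P(¬anomaly flag) = 0.95×0.93×0.82 + 0.48×0.93×0.18 + 0.61×0.07×0.82 + 0.34×0.07×0.18
        = 0.724470 + 0.080352 + 0.035014 + 0.004284 = 0.844120
Keeping only the real transient source-present terms gives 0.084636, so
  P(real transient source | ¬anomaly flag) = 0.084636 / 0.844120 ≈ 0.1003

P(real transient source | ¬anomaly flag) ≈ 0.1003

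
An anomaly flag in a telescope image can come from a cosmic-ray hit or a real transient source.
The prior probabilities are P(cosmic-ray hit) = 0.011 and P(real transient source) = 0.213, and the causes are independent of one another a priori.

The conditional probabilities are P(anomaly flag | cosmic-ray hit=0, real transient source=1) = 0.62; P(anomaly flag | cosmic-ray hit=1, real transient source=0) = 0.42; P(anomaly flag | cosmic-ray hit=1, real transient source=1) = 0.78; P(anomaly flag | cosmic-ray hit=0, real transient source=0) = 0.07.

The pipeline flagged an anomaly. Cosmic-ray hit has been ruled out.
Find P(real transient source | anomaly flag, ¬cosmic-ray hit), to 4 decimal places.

P(real transient source | anomaly flag, ¬cosmic-ray hit) ≈ 0.7056

Sum P(anomaly flag|·) weighted by the priors over both values of real transient source:
  P(anomaly flag | ¬cosmic-ray hit) = 0.07×0.787 + 0.62×0.213
        = 0.055090 + 0.132060 = 0.187150
The terms with real transient source present sum to 0.132060, so
  P(real transient source | anomaly flag, ¬cosmic-ray hit) = 0.132060 / 0.187150 ≈ 0.7056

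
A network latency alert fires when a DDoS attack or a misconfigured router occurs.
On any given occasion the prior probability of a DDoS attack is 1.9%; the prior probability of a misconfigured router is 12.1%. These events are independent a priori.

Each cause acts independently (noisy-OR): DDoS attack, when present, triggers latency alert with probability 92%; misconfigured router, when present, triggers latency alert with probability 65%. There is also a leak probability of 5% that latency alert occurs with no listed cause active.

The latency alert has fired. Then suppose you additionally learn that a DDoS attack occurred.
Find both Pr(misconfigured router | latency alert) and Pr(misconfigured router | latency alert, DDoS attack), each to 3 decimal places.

Pr(misconfigured router | latency alert) ≈ 0.582; Pr(misconfigured router | latency alert, DDoS attack) ≈ 0.127

Under noisy-OR, P(latency alert | causes) = 1 − (1−0.05)·∏(1−qᵢ) over the active causes.
P(latency alert) = 0.05×0.981×0.879 + 0.6675×0.981×0.121 + 0.924×0.019×0.879 + 0.9734×0.019×0.121 = 0.043115 + 0.079233 + 0.015432 + 0.002238 = 0.140018
The misconfigured router-present share is 0.079233 + 0.002238 = 0.081471.
So P(misconfigured router | latency alert) = 0.081471/0.140018 ≈ 0.582.

Now also conditioning on DDoS attack=true:
P(latency alert | DDoS attack) = 0.924*0.879 + 0.9734*0.121 = 0.812196 + 0.117781 = 0.929977
Restricting to configurations with misconfigured router present: 0.9734*0.121 = 0.117781.
Hence the posterior is 0.117781/0.929977 ≈ 0.127.
The drop from 0.582 to 0.127 is the explaining-away (discounting) effect.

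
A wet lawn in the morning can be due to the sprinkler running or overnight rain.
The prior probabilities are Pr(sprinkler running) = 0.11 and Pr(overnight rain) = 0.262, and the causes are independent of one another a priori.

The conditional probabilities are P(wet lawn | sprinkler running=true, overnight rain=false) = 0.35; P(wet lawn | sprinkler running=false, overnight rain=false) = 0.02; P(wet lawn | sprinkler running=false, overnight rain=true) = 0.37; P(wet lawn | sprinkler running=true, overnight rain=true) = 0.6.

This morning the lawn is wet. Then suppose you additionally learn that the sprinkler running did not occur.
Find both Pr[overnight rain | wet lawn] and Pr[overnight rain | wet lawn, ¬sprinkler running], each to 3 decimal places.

Numerator (weight on configurations with overnight rain): 0.086277 + 0.017292 = 0.103569
Denominator P(wet lawn): 0.02*0.89*0.738 + 0.37*0.89*0.262 + 0.35*0.11*0.738 + 0.6*0.11*0.262 = 0.145118
P(overnight rain | wet lawn) = 0.103569/0.145118 ≈ 0.714

Now also conditioning on sprinkler running≠true:
By total probability over both values of overnight rain:
  P(wet lawn | ¬sprinkler running) = 0.02×0.738 + 0.37×0.262
        = 0.014760 + 0.096940 = 0.111700
Configurations with overnight rain contribute 0.096940, so
  P(overnight rain | wet lawn, ¬sprinkler running) = 0.096940 / 0.111700 ≈ 0.868
Ruling out sprinkler running raises the posterior on overnight rain — the flip side of explaining away.

Pr[overnight rain | wet lawn] ≈ 0.714; Pr[overnight rain | wet lawn, ¬sprinkler running] ≈ 0.868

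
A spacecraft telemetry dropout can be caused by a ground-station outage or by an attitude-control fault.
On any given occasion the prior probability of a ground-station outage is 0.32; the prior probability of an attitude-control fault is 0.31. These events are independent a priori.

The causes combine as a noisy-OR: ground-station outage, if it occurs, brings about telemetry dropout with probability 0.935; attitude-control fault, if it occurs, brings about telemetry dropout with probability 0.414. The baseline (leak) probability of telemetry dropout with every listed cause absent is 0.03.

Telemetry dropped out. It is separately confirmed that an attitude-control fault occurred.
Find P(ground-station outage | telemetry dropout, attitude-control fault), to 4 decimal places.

Under noisy-OR, P(telemetry dropout | causes) = 1 − (1−0.03)·∏(1−qᵢ) over the active causes.
P(telemetry dropout | attitude-control fault) = 0.43158·0.68 + 0.963053·0.32 = 0.293474 + 0.308177 = 0.601651
The ground-station outage-present share is 0.963053·0.32 = 0.308177.
Hence the posterior is 0.308177/0.601651 ≈ 0.5122.

P(ground-station outage | telemetry dropout, attitude-control fault) ≈ 0.5122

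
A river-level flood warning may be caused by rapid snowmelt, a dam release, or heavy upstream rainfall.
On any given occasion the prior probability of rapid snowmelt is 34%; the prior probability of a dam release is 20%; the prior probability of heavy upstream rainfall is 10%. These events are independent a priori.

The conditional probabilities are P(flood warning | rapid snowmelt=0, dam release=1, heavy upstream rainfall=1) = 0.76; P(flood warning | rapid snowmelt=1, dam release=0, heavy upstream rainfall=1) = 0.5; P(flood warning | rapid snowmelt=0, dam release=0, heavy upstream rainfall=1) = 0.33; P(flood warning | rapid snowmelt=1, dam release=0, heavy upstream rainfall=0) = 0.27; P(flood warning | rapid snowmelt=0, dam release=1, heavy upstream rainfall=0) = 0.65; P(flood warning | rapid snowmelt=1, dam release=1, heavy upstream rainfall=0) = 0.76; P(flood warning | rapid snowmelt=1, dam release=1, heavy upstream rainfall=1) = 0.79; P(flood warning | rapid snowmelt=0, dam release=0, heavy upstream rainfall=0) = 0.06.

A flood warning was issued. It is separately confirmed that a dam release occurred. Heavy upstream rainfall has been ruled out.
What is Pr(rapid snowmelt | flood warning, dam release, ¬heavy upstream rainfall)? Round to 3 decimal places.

Pr(rapid snowmelt | flood warning, dam release, ¬heavy upstream rainfall) ≈ 0.376

By total probability over both values of rapid snowmelt:
  P(flood warning | dam release, ¬heavy upstream rainfall) = 0.65×0.66 + 0.76×0.34
        = 0.429000 + 0.258400 = 0.687400
The terms with rapid snowmelt present sum to 0.258400, so
  P(rapid snowmelt | flood warning, dam release, ¬heavy upstream rainfall) = 0.258400 / 0.687400 ≈ 0.376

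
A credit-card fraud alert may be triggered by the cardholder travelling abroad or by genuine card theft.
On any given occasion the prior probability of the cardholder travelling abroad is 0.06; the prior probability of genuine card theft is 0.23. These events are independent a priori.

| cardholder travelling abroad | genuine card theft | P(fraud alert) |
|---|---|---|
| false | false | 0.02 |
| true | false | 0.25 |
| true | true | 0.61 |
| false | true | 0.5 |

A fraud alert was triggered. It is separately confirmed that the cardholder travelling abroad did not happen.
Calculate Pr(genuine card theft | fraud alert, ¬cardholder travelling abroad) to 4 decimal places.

P(fraud alert | ¬cardholder travelling abroad) = 0.02·0.77 + 0.5·0.23 = 0.015400 + 0.115000 = 0.130400
Of this, 0.115000 comes from 0.5·0.23 (the genuine card theft=true cases).
P(genuine card theft | fraud alert, ¬cardholder travelling abroad) = 0.115000 / 0.130400 ≈ 0.8819

Pr(genuine card theft | fraud alert, ¬cardholder travelling abroad) ≈ 0.8819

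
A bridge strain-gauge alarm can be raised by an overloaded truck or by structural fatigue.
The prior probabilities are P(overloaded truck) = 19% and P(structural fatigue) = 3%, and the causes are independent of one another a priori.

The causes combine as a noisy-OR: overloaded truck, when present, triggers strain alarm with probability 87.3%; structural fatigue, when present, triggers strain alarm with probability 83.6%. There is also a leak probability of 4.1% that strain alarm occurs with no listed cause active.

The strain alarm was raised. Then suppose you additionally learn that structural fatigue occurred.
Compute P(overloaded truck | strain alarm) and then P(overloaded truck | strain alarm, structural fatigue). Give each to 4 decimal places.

Under noisy-OR, P(strain alarm | causes) = 1 − (1−0.041)·∏(1−qᵢ) over the active causes.
By total probability over the 4 (overloaded truck, structural fatigue) configurations:
  P(strain alarm) = 0.041*0.81*0.97 + 0.842724*0.81*0.03 + 0.878207*0.19*0.97 + 0.980026*0.19*0.03
        = 0.032214 + 0.020478 + 0.161854 + 0.005586 = 0.220132
The terms with overloaded truck present sum to 0.167440, so
  P(overloaded truck | strain alarm) = 0.167440 / 0.220132 ≈ 0.7606

Now condition on the additional information:
Weight on overloaded truck=true, given the evidence: 0.980026·0.19 = 0.186205
The normalizing constant is 0.842724·0.81 + 0.980026·0.19 = 0.868811
P(overloaded truck | strain alarm, structural fatigue) = 0.186205/0.868811 ≈ 0.2143

P(overloaded truck | strain alarm) ≈ 0.7606; P(overloaded truck | strain alarm, structural fatigue) ≈ 0.2143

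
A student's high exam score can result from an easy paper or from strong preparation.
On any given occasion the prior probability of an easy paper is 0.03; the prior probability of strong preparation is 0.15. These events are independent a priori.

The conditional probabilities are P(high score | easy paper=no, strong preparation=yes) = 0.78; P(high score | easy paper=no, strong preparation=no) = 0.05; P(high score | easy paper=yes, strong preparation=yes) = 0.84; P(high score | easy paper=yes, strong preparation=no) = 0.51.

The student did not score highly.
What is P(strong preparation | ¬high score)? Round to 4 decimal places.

P(strong preparation | ¬high score) ≈ 0.0395

Enumerate the 4 (easy paper, strong preparation) configurations and weight by the priors:
  P(¬high score) = 0.95·0.97·0.85 + 0.22·0.97·0.15 + 0.49·0.03·0.85 + 0.16·0.03·0.15
        = 0.783275 + 0.032010 + 0.012495 + 0.000720 = 0.828500
Keeping only the strong preparation-present terms gives 0.032730, so
  P(strong preparation | ¬high score) = 0.032730 / 0.828500 ≈ 0.0395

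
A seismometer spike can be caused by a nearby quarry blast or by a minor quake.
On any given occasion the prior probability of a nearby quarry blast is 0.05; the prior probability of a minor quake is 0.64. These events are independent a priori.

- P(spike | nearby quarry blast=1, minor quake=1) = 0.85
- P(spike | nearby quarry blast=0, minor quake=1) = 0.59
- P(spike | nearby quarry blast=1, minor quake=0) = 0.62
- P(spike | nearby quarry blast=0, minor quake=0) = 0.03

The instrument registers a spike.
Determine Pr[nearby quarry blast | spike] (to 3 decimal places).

Enumerate the 4 (nearby quarry blast, minor quake) configurations and weight by the priors:
  P(spike) = 0.03×0.95×0.36 + 0.59×0.95×0.64 + 0.62×0.05×0.36 + 0.85×0.05×0.64
        = 0.010260 + 0.358720 + 0.011160 + 0.027200 = 0.407340
The terms with nearby quarry blast present sum to 0.038360, so
  P(nearby quarry blast | spike) = 0.038360 / 0.407340 ≈ 0.094

Pr[nearby quarry blast | spike] ≈ 0.094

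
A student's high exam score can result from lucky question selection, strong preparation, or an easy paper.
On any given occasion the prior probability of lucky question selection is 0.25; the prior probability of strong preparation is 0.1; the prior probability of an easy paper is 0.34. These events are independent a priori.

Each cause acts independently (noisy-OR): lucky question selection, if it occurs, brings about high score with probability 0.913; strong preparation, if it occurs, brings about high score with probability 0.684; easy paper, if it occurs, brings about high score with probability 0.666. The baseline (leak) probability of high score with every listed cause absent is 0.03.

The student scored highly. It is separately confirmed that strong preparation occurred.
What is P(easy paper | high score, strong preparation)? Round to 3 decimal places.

Under noisy-OR, P(high score | causes) = 1 − (1−0.03)·∏(1−qᵢ) over the active causes.
By total probability over the 4 (lucky question selection, easy paper) configurations:
  P(high score | strong preparation) = 0.69348×0.75×0.66 + 0.897622×0.75×0.34 + 0.973333×0.25×0.66 + 0.991093×0.25×0.34
        = 0.343273 + 0.228894 + 0.160600 + 0.084243 = 0.817010
The terms with easy paper present sum to 0.313137, so
  P(easy paper | high score, strong preparation) = 0.313137 / 0.817010 ≈ 0.383

P(easy paper | high score, strong preparation) ≈ 0.383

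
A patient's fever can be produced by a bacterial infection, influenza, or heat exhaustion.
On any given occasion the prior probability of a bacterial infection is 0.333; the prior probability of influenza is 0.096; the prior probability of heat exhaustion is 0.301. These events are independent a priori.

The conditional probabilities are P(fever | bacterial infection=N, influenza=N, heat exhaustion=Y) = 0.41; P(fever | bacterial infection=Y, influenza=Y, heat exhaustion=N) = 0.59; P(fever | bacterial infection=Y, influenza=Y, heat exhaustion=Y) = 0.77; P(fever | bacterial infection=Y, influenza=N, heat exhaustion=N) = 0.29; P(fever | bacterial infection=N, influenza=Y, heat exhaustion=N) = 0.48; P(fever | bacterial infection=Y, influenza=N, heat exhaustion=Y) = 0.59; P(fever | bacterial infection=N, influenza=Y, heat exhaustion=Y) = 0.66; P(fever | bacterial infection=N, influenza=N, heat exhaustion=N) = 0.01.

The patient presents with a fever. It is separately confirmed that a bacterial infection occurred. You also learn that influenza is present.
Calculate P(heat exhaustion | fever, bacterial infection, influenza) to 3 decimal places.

Numerator (weight on configurations with heat exhaustion): 0.77*0.301 = 0.231770
The normalizing constant is 0.59*0.699 + 0.77*0.301 = 0.644180
P(heat exhaustion | fever, bacterial infection, influenza) = 0.231770/0.644180 ≈ 0.360

P(heat exhaustion | fever, bacterial infection, influenza) ≈ 0.360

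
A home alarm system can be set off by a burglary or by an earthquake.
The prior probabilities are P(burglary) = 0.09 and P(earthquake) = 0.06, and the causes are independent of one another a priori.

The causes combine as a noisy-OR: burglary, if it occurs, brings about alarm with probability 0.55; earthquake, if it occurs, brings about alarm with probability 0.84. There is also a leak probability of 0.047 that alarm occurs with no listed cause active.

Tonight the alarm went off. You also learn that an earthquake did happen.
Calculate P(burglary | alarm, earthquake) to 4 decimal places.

P(burglary | alarm, earthquake) ≈ 0.0980

Under noisy-OR, P(alarm | causes) = 1 − (1−0.047)·∏(1−qᵢ) over the active causes.
P(alarm | earthquake) = 0.84752×0.91 + 0.931384×0.09 = 0.771243 + 0.083825 = 0.855068
The burglary-present share is 0.931384×0.09 = 0.083825.
Hence the posterior is 0.083825/0.855068 ≈ 0.0980.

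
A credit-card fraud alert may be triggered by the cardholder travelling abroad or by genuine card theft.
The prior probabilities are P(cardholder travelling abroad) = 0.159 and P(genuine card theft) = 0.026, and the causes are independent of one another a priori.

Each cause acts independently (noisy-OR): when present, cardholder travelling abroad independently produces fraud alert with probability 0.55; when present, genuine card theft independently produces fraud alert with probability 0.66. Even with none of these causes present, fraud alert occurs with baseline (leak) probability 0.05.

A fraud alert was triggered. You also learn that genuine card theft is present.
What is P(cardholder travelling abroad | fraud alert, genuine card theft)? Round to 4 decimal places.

Under noisy-OR, P(fraud alert | causes) = 1 − (1−0.05)·∏(1−qᵢ) over the active causes.
Numerator (weight on configurations with cardholder travelling abroad): 0.85465*0.159 = 0.135889
The normalizing constant is 0.677*0.841 + 0.85465*0.159 = 0.705246
P(cardholder travelling abroad | fraud alert, genuine card theft) = 0.135889/0.705246 ≈ 0.1927

P(cardholder travelling abroad | fraud alert, genuine card theft) ≈ 0.1927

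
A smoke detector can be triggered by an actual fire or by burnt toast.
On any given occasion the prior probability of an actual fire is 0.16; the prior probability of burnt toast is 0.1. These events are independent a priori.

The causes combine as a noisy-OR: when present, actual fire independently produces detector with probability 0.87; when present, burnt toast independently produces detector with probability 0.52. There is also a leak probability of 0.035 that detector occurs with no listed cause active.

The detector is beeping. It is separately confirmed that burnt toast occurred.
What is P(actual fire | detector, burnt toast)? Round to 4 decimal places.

Under noisy-OR, P(detector | causes) = 1 − (1−0.035)·∏(1−qᵢ) over the active causes.
P(detector | burnt toast) = 0.5368*0.84 + 0.939784*0.16 = 0.450912 + 0.150365 = 0.601277
Restricting to configurations with actual fire present: 0.939784*0.16 = 0.150365.
P(actual fire | detector, burnt toast) = 0.150365 / 0.601277 ≈ 0.2501

P(actual fire | detector, burnt toast) ≈ 0.2501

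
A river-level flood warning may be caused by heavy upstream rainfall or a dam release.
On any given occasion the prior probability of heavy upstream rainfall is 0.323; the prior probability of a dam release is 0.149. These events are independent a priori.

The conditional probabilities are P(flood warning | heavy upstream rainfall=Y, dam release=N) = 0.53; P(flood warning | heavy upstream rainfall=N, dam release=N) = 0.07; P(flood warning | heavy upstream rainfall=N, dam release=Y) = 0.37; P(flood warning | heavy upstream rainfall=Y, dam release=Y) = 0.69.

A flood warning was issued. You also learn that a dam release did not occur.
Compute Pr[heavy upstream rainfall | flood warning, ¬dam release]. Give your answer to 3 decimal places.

Pr[heavy upstream rainfall | flood warning, ¬dam release] ≈ 0.783

Sum P(flood warning|·) weighted by the priors over both values of heavy upstream rainfall:
  P(flood warning | ¬dam release) = 0.07·0.677 + 0.53·0.323
        = 0.047390 + 0.171190 = 0.218580
The terms with heavy upstream rainfall present sum to 0.171190, so
  P(heavy upstream rainfall | flood warning, ¬dam release) = 0.171190 / 0.218580 ≈ 0.783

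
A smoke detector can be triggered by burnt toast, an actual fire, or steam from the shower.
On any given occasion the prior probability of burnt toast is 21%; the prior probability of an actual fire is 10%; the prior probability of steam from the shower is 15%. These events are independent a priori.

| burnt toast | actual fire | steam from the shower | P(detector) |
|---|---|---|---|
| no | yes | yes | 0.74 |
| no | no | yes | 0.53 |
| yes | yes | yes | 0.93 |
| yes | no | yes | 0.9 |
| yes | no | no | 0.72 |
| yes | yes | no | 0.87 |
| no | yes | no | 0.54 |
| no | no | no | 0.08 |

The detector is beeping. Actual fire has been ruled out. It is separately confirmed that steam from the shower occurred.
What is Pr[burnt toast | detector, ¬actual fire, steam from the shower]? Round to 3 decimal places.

Pr[burnt toast | detector, ¬actual fire, steam from the shower] ≈ 0.311

Sum P(detector|·) weighted by the priors over both values of burnt toast:
  P(detector | ¬actual fire, steam from the shower) = 0.53*0.79 + 0.9*0.21
        = 0.418700 + 0.189000 = 0.607700
The terms with burnt toast present sum to 0.189000, so
  P(burnt toast | detector, ¬actual fire, steam from the shower) = 0.189000 / 0.607700 ≈ 0.311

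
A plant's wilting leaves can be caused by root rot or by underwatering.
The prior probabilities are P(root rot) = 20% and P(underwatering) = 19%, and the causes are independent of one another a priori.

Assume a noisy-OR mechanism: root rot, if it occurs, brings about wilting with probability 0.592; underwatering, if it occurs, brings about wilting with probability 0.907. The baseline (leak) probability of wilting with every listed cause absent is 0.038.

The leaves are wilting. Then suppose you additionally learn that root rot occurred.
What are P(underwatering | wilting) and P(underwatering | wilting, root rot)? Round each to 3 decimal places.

Under noisy-OR, P(wilting | causes) = 1 − (1−0.038)·∏(1−qᵢ) over the active causes.
P(wilting) = 0.038*0.8*0.81 + 0.910534*0.8*0.19 + 0.607504*0.2*0.81 + 0.963498*0.2*0.19 = 0.024624 + 0.138401 + 0.098416 + 0.036613 = 0.298054
The underwatering-present share is 0.138401 + 0.036613 = 0.175014.
Hence the posterior is 0.175014/0.298054 ≈ 0.587.

Now condition on the additional information:
P(wilting | root rot) = 0.607504*0.81 + 0.963498*0.19 = 0.492078 + 0.183065 = 0.675143
Restricting to configurations with underwatering present: 0.963498*0.19 = 0.183065.
So P(underwatering | wilting, root rot) = 0.183065/0.675143 ≈ 0.271.
Conditioning on root rot lowers the posterior on underwatering: the classic explaining-away effect in a common-effect structure.

P(underwatering | wilting) ≈ 0.587; P(underwatering | wilting, root rot) ≈ 0.271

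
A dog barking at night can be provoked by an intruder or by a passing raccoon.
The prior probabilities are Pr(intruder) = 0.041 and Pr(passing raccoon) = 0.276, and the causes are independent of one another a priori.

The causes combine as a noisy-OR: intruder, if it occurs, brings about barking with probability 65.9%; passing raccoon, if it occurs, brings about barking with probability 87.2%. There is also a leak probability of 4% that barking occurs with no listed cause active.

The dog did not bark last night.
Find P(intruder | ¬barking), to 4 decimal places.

Under noisy-OR, P(barking | causes) = 1 − (1−0.04)·∏(1−qᵢ) over the active causes.
By total probability over the 4 (intruder, passing raccoon) configurations:
  P(¬barking) = 0.96×0.959×0.724 + 0.12288×0.959×0.276 + 0.32736×0.041×0.724 + 0.041902×0.041×0.276
        = 0.666543 + 0.032524 + 0.009717 + 0.000474 = 0.709258
Keeping only the intruder-present terms gives 0.010191, so
  P(intruder | ¬barking) = 0.010191 / 0.709258 ≈ 0.0144

P(intruder | ¬barking) ≈ 0.0144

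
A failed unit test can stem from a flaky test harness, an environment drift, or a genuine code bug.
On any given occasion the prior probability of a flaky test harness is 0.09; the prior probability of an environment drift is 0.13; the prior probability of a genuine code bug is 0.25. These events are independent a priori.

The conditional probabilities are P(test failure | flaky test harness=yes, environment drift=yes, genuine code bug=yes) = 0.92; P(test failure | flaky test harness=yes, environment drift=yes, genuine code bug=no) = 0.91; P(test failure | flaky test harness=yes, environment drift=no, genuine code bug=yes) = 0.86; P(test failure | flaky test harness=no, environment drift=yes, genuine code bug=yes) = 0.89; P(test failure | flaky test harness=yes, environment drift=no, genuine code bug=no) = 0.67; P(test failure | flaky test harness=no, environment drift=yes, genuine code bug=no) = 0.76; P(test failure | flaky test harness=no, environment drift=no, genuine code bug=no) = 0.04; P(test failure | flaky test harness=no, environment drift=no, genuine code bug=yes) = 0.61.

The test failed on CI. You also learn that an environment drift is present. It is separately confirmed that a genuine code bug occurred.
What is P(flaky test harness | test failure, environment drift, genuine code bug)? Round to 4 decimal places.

P(test failure | environment drift, genuine code bug) = 0.89·0.91 + 0.92·0.09 = 0.809900 + 0.082800 = 0.892700
The flaky test harness-present share is 0.92·0.09 = 0.082800.
Hence the posterior is 0.082800/0.892700 ≈ 0.0928.

P(flaky test harness | test failure, environment drift, genuine code bug) ≈ 0.0928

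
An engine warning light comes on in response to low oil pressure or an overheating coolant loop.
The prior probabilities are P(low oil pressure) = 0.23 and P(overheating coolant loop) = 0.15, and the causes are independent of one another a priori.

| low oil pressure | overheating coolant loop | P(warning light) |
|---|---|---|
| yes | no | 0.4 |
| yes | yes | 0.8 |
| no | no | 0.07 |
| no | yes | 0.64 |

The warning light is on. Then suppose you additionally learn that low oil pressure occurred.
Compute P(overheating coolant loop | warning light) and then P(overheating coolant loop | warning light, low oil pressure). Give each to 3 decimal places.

By total probability over the 4 (low oil pressure, overheating coolant loop) configurations:
  P(warning light) = 0.07×0.77×0.85 + 0.64×0.77×0.15 + 0.4×0.23×0.85 + 0.8×0.23×0.15
        = 0.045815 + 0.073920 + 0.078200 + 0.027600 = 0.225535
The terms with overheating coolant loop present sum to 0.101520, so
  P(overheating coolant loop | warning light) = 0.101520 / 0.225535 ≈ 0.450

With the extra evidence:
P(warning light | low oil pressure) = 0.4×0.85 + 0.8×0.15 = 0.340000 + 0.120000 = 0.460000
The overheating coolant loop-present share is 0.8×0.15 = 0.120000.
Hence the posterior is 0.120000/0.460000 ≈ 0.261.
Conditioning on low oil pressure lowers the posterior on overheating coolant loop: the classic explaining-away effect in a common-effect structure.

P(overheating coolant loop | warning light) ≈ 0.450; P(overheating coolant loop | warning light, low oil pressure) ≈ 0.261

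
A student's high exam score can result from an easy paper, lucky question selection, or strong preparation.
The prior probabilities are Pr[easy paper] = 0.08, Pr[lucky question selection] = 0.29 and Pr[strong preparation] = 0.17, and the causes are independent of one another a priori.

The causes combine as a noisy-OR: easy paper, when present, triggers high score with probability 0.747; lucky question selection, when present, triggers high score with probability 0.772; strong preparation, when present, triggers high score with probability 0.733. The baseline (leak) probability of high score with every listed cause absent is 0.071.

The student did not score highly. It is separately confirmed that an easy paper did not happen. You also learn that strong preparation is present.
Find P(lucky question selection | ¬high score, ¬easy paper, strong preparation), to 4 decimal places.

Under noisy-OR, P(high score | causes) = 1 − (1−0.071)·∏(1−qᵢ) over the active causes.
Numerator (weight on configurations with lucky question selection): 0.056554*0.29 = 0.016401
Denominator P(¬high score | ¬easy paper, strong preparation): 0.248043*0.71 + 0.056554*0.29 = 0.192512
P(lucky question selection | ¬high score, ¬easy paper, strong preparation) = 0.016401/0.192512 ≈ 0.0852

P(lucky question selection | ¬high score, ¬easy paper, strong preparation) ≈ 0.0852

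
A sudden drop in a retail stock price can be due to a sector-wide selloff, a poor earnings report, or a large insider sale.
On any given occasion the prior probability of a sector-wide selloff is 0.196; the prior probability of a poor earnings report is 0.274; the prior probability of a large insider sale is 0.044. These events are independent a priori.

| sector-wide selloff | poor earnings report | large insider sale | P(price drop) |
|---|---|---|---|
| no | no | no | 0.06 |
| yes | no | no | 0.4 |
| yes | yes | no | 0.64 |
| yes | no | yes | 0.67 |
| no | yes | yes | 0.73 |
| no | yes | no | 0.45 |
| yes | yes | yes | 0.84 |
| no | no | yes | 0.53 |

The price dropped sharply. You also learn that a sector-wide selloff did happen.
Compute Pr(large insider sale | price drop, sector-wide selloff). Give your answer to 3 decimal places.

Pr(large insider sale | price drop, sector-wide selloff) ≈ 0.066

Numerator (weight on configurations with large insider sale): 0.021402 + 0.010127 = 0.031529
Normalizer over all consistent configurations: 0.4×0.726×0.956 + 0.67×0.726×0.044 + 0.64×0.274×0.956 + 0.84×0.274×0.044 = 0.476795
P(large insider sale | price drop, sector-wide selloff) = 0.031529/0.476795 ≈ 0.066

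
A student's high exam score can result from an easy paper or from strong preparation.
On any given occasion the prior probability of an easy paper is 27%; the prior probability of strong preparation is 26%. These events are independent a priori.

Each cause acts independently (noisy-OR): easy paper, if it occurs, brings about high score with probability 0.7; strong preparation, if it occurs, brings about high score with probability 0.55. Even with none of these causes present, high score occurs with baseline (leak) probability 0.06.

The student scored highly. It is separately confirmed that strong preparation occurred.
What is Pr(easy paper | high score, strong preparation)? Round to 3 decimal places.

Pr(easy paper | high score, strong preparation) ≈ 0.359

Under noisy-OR, P(high score | causes) = 1 − (1−0.06)·∏(1−qᵢ) over the active causes.
By total probability over both values of easy paper:
  P(high score | strong preparation) = 0.577·0.73 + 0.8731·0.27
        = 0.421210 + 0.235737 = 0.656947
The terms with easy paper present sum to 0.235737, so
  P(easy paper | high score, strong preparation) = 0.235737 / 0.656947 ≈ 0.359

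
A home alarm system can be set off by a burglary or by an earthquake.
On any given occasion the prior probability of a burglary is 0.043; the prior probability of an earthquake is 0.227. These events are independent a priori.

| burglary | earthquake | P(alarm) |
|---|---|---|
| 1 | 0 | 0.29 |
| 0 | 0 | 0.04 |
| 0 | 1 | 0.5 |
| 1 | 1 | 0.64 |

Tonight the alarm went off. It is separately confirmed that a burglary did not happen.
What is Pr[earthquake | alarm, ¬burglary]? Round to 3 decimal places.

By total probability over both values of earthquake:
  P(alarm | ¬burglary) = 0.04×0.773 + 0.5×0.227
        = 0.030920 + 0.113500 = 0.144420
Keeping only the earthquake-present terms gives 0.113500, so
  P(earthquake | alarm, ¬burglary) = 0.113500 / 0.144420 ≈ 0.786

Pr[earthquake | alarm, ¬burglary] ≈ 0.786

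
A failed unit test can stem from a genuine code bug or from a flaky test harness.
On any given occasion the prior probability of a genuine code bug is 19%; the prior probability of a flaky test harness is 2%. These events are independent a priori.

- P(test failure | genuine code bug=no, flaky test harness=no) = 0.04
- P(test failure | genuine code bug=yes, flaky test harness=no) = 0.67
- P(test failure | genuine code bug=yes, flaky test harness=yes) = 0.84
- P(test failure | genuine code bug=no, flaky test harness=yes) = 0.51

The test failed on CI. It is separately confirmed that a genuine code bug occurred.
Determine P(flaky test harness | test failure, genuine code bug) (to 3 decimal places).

P(test failure | genuine code bug) = 0.67·0.98 + 0.84·0.02 = 0.656600 + 0.016800 = 0.673400
The flaky test harness-present share is 0.84·0.02 = 0.016800.
P(flaky test harness | test failure, genuine code bug) = 0.016800 / 0.673400 ≈ 0.025

P(flaky test harness | test failure, genuine code bug) ≈ 0.025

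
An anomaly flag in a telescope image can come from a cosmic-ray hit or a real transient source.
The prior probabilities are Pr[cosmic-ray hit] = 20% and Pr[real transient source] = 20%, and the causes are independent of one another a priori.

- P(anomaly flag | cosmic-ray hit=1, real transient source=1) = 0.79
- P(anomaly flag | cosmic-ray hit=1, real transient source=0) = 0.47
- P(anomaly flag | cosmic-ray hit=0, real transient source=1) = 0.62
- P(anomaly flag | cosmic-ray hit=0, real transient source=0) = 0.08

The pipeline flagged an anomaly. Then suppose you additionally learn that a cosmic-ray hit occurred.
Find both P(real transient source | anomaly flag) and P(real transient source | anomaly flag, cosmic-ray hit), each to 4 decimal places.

P(real transient source | anomaly flag) ≈ 0.5086; P(real transient source | anomaly flag, cosmic-ray hit) ≈ 0.2959

P(anomaly flag) = 0.08*0.8*0.8 + 0.62*0.8*0.2 + 0.47*0.2*0.8 + 0.79*0.2*0.2 = 0.051200 + 0.099200 + 0.075200 + 0.031600 = 0.257200
Restricting to configurations with real transient source present: 0.099200 + 0.031600 = 0.130800.
Hence the posterior is 0.130800/0.257200 ≈ 0.5086.

Now condition on the additional information:
P(anomaly flag | cosmic-ray hit) = 0.47×0.8 + 0.79×0.2 = 0.376000 + 0.158000 = 0.534000
The real transient source-present share is 0.79×0.2 = 0.158000.
So P(real transient source | anomaly flag, cosmic-ray hit) = 0.158000/0.534000 ≈ 0.2959.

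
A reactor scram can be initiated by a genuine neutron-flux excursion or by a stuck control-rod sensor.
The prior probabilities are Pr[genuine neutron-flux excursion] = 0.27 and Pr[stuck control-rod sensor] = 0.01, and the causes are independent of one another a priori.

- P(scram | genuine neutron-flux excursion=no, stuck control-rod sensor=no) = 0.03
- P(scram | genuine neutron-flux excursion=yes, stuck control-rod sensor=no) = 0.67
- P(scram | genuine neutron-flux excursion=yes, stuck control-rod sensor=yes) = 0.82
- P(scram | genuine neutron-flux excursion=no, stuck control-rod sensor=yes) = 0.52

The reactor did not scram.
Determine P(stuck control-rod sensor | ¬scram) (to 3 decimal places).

By total probability over the 4 (genuine neutron-flux excursion, stuck control-rod sensor) configurations:
  P(¬scram) = 0.97×0.73×0.99 + 0.48×0.73×0.01 + 0.33×0.27×0.99 + 0.18×0.27×0.01
        = 0.701019 + 0.003504 + 0.088209 + 0.000486 = 0.793218
Keeping only the stuck control-rod sensor-present terms gives 0.003990, so
  P(stuck control-rod sensor | ¬scram) = 0.003990 / 0.793218 ≈ 0.005

P(stuck control-rod sensor | ¬scram) ≈ 0.005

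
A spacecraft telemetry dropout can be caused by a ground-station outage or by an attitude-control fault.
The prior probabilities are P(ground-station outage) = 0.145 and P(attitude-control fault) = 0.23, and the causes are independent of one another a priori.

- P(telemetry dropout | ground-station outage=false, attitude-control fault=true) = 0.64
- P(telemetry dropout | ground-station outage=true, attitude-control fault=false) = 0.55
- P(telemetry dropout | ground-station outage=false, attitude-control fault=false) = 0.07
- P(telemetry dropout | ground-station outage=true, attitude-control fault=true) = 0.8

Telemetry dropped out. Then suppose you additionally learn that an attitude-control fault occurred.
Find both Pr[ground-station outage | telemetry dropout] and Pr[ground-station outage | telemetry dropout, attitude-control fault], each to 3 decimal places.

P(telemetry dropout) = 0.07*0.855*0.77 + 0.64*0.855*0.23 + 0.55*0.145*0.77 + 0.8*0.145*0.23 = 0.046085 + 0.125856 + 0.061408 + 0.026680 = 0.260029
Of this, 0.088088 comes from 0.061408 + 0.026680 (the ground-station outage=true cases).
Hence the posterior is 0.088088/0.260029 ≈ 0.339.

Now condition on the additional information:
Enumerate both values of ground-station outage and weight by the priors:
  P(telemetry dropout | attitude-control fault) = 0.64×0.855 + 0.8×0.145
        = 0.547200 + 0.116000 = 0.663200
The terms with ground-station outage present sum to 0.116000, so
  P(ground-station outage | telemetry dropout, attitude-control fault) = 0.116000 / 0.663200 ≈ 0.175

Pr[ground-station outage | telemetry dropout] ≈ 0.339; Pr[ground-station outage | telemetry dropout, attitude-control fault] ≈ 0.175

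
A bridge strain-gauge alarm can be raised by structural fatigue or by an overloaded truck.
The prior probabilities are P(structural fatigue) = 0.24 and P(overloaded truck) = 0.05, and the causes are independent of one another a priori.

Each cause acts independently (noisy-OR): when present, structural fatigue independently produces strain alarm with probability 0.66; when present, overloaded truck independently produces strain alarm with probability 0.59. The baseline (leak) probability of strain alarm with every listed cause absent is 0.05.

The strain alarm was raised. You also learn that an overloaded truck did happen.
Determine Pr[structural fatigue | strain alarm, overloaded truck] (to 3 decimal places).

Pr[structural fatigue | strain alarm, overloaded truck] ≈ 0.310

Under noisy-OR, P(strain alarm | causes) = 1 − (1−0.05)·∏(1−qᵢ) over the active causes.
By total probability over both values of structural fatigue:
  P(strain alarm | overloaded truck) = 0.6105·0.76 + 0.86757·0.24
        = 0.463980 + 0.208217 = 0.672197
Configurations with structural fatigue contribute 0.208217, so
  P(structural fatigue | strain alarm, overloaded truck) = 0.208217 / 0.672197 ≈ 0.310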